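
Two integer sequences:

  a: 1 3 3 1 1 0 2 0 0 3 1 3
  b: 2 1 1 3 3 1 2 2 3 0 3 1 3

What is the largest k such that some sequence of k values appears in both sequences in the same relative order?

Pick 1 [1,3], then 3 [2,4], then 3 [3,5], then 1 [4,6], then 2 [7,8], then 0 [9,10], then 3 [10,11], then 1 [11,12], then 3 [12,13]; all 9 values appear in both, in order. The LCS DP gives dp[12][13] = 9, so this is optimal.

9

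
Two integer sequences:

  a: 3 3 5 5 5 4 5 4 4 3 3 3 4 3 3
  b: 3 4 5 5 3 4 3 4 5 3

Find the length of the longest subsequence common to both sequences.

7

Let dp[i][j] be the LCS length of the first i values of a and the first j values of b. dp[i][j] = dp[i-1][j-1]+1 when the i-th and j-th values match, else max(dp[i-1][j], dp[i][j-1]).
    ·  3  4  5  5  3  4  3  4  5  3
 ·  0  0  0  0  0  0  0  0  0  0  0
 3  0  1  1  1  1  1  1  1  1  1  1
 3  0  1  1  1  1  2  2  2  2  2  2
 5  0  1  1  2  2  2  2  2  2  3  3
 5  0  1  1  2  3  3  3  3  3  3  3
 5  0  1  1  2  3  3  3  3  3  4  4
 4  0  1  2  2  3  3  4  4  4  4  4
 5  0  1  2  3  3  3  4  4  4  5  5
 4  0  1  2  3  3  3  4  4  5  5  5
 4  0  1  2  3  3  3  4  4  5  5  5
 3  0  1  2  3  3  4  4  5  5  5  6
 3  0  1  2  3  3  4  4  5  5  5  6
 3  0  1  2  3  3  4  4  5  5  5  6
 4  0  1  2  3  3  4  5  5  6  6  6
 3  0  1  2  3  3  4  5  6  6  6  7
 3  0  1  2  3  3  4  5  6  6  6  7
dp[15][10] = 7. One LCS (by backtracking along matches): 3, 5, 5, 4, 3, 4, 3.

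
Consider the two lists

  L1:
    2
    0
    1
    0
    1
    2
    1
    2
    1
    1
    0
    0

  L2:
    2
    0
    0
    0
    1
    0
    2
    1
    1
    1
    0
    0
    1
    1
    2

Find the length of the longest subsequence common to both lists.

Pick 2 (L1 #1, L2 #1), then 0 (L1 #2, L2 #4), then 1 (L1 #3, L2 #5), then 0 (L1 #4, L2 #6), then 2 (L1 #6, L2 #7), then 1 (L1 #7, L2 #8), then 1 (L1 #9, L2 #9), then 1 (L1 #10, L2 #10), then 0 (L1 #11, L2 #11), then 0 (L1 #12, L2 #12); all 10 values appear in both, in order. Since dp[12][15] = 10, nothing longer is possible.

10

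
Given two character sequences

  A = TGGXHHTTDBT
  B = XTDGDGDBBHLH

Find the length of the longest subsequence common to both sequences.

5

Match T at A[1]=B[2], G at A[2]=B[4], G at A[3]=B[6], H at A[5]=B[10], H at A[6]=B[12] — 5 characters in the same relative order in both. Since dp[11][12] = 5, nothing longer is possible.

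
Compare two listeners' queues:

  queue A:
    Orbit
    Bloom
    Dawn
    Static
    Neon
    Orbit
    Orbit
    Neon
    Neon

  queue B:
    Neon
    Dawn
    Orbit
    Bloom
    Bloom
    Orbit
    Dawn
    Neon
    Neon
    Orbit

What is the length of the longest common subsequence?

Pick Orbit (queue A #1, queue B #3), then Bloom (queue A #2, queue B #5), then Dawn (queue A #3, queue B #7), then Neon (queue A #5, queue B #9), then Orbit (queue A #7, queue B #10); all 5 songs appear in both, in order. Since dp[9][10] = 5, nothing longer is possible.

5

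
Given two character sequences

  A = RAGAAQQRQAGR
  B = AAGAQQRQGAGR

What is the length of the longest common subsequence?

10

Taking A [2,2], G [3,3], A [5,4], Q [6,5], Q [7,6], R [8,7], Q [9,8], A [10,10], G [11,11], R [12,12] gives a common subsequence of length 10. The LCS DP gives dp[12][12] = 10, so this is optimal.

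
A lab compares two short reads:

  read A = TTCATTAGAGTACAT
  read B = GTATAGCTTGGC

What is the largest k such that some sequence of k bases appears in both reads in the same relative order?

8

Pick T [1,2] → T [2,4] → C [3,7] → T [5,8] → T [6,9] → G [8,10] → G [10,11] → C [13,12]; all 8 bases appear in both, in order. Since dp[15][12] = 8, nothing longer is possible.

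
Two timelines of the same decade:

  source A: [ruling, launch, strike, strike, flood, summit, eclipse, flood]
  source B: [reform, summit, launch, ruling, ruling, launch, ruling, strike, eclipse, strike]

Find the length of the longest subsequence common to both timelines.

4

Match ruling [1,5], launch [2,6], strike [3,8], strike [4,10] — 4 events in the same relative order in both. The LCS DP gives dp[8][10] = 4, so this is optimal.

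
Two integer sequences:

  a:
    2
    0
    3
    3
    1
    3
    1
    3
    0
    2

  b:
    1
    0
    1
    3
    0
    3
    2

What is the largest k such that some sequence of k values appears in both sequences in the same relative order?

5

Taking 0 [2,2] → 1 [5,3] → 3 [6,4] → 3 [8,6] → 2 [10,7] gives a common subsequence of length 5, and the DP table's final entry dp[10][7] is also 5, so no common subsequence is longer.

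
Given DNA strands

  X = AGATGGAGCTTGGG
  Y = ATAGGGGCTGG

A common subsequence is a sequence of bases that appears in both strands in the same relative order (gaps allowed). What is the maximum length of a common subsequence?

Match A (X #1, Y #3), then G (X #2, Y #4), then G (X #5, Y #5), then G (X #6, Y #6), then G (X #8, Y #7), then C (X #9, Y #8), then T (X #11, Y #9), then G (X #13, Y #10), then G (X #14, Y #11) — 9 bases in the same relative order in both, and the DP table's final entry dp[14][11] is also 9, so no common subsequence is longer.

9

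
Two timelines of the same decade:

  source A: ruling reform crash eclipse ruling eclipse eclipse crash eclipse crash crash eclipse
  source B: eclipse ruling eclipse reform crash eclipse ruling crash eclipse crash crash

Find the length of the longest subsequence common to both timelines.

9

One common subsequence of length 9: ruling (source A #1, source B #2), reform (source A #2, source B #4), crash (source A #3, source B #5), eclipse (source A #4, source B #6), ruling (source A #5, source B #7), crash (source A #8, source B #8), eclipse (source A #9, source B #9), crash (source A #10, source B #10), crash (source A #11, source B #11). dp[12][11] = 9 confirms this is the maximum.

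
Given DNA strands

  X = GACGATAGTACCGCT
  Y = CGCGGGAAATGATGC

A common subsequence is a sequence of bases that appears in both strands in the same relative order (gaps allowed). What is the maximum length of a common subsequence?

9

Taking G at X[1]=Y[2], C at X[3]=Y[3], G at X[4]=Y[6], A at X[5]=Y[9], T at X[6]=Y[10], A at X[7]=Y[12], T at X[9]=Y[13], G at X[13]=Y[14], C at X[14]=Y[15] gives a common subsequence of length 9. Since dp[15][15] = 9, nothing longer is possible.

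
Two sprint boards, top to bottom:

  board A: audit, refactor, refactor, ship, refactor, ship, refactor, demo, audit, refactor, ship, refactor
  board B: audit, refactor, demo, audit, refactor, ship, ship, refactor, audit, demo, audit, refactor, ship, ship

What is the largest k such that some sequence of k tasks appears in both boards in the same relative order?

Match audit [1,1]; then refactor [2,2]; then refactor [3,5]; then ship [4,6]; then ship [6,7]; then refactor [7,8]; then demo [8,10]; then audit [9,11]; then refactor [10,12]; then ship [11,14] — 10 tasks in the same relative order in both. The LCS DP gives dp[12][14] = 10, so this is optimal.

10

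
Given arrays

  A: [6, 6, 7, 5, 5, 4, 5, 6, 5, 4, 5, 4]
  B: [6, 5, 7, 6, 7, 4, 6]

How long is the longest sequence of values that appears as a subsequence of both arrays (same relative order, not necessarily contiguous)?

5

Taking 6 (A #1, B #1); then 6 (A #2, B #4); then 7 (A #3, B #5); then 4 (A #6, B #6); then 6 (A #8, B #7) gives a common subsequence of length 5. dp[12][7] = 5 confirms this is the maximum.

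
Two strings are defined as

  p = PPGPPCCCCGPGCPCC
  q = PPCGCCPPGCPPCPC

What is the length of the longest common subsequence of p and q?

11

One common subsequence of length 11: P at p[1]=q[1]; then P at p[2]=q[2]; then G at p[3]=q[4]; then C at p[6]=q[5]; then C at p[7]=q[6]; then P at p[11]=q[8]; then G at p[12]=q[9]; then C at p[13]=q[10]; then P at p[14]=q[12]; then C at p[15]=q[13]; then C at p[16]=q[15]. Since dp[16][15] = 11, nothing longer is possible.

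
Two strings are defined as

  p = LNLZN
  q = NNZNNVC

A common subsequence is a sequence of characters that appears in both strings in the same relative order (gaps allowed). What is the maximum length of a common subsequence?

Let dp[i][j] be the LCS length of the first i characters of p and the first j characters of q. dp[i][j] = dp[i-1][j-1]+1 when the i-th and j-th characters match, else max(dp[i-1][j], dp[i][j-1]).
    ·  N  N  Z  N  N  V  C
 ·  0  0  0  0  0  0  0  0
 L  0  0  0  0  0  0  0  0
 N  0  1  1  1  1  1  1  1
 L  0  1  1  1  1  1  1  1
 Z  0  1  1  2  2  2  2  2
 N  0  1  2  2  3  3  3  3
dp[5][7] = 3. One LCS (by backtracking along matches): NZN.

3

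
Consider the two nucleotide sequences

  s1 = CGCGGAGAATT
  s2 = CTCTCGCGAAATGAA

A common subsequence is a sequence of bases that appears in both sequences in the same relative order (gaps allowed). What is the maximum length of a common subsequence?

Taking C at s1[1]=s2[5] → G at s1[2]=s2[6] → C at s1[3]=s2[7] → G at s1[4]=s2[8] → A at s1[6]=s2[11] → G at s1[7]=s2[13] → A at s1[8]=s2[14] → A at s1[9]=s2[15] gives a common subsequence of length 8. dp[11][15] = 8 confirms this is the maximum.

8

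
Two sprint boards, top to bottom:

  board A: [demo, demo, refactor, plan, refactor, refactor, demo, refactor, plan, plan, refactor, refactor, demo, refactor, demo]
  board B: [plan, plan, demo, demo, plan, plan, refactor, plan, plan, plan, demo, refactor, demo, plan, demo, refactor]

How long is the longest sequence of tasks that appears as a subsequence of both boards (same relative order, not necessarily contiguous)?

9

One common subsequence of length 9: demo [1,3], then demo [2,4], then refactor [3,7], then plan [4,10], then refactor [6,12], then demo [7,13], then plan [10,14], then demo [13,15], then refactor [14,16], and the DP table's final entry dp[15][16] is also 9, so no common subsequence is longer.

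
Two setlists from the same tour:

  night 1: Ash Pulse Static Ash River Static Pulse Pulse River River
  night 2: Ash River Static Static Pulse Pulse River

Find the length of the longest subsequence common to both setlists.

Match Ash [1,1]; then Static [3,3]; then Static [6,4]; then Pulse [7,5]; then Pulse [8,6]; then River [10,7] — 6 songs in the same relative order in both, and the DP table's final entry dp[10][7] is also 6, so no common subsequence is longer.

6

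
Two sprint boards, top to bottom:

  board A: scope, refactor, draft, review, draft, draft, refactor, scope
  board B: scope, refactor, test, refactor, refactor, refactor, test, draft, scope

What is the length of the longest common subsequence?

4

Taking scope [1,1] → refactor [2,6] → draft [6,8] → scope [8,9] gives a common subsequence of length 4, and the DP table's final entry dp[8][9] is also 4, so no common subsequence is longer.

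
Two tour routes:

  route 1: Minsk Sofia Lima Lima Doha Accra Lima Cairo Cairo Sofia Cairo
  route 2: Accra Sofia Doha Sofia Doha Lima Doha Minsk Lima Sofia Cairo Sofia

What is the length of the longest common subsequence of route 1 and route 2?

6

Pick Sofia (route 1 #2, route 2 #4) → Lima (route 1 #4, route 2 #6) → Doha (route 1 #5, route 2 #7) → Lima (route 1 #7, route 2 #9) → Cairo (route 1 #9, route 2 #11) → Sofia (route 1 #10, route 2 #12); all 6 stops appear in both, in order, and the DP table's final entry dp[11][12] is also 6, so no common subsequence is longer.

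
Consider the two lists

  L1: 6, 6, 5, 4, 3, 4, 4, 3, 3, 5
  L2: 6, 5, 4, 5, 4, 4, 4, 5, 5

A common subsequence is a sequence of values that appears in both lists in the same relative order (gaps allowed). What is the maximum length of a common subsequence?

Match 6 [1,1], then 5 [3,4], then 4 [4,5], then 4 [6,6], then 4 [7,7], then 5 [10,9] — 6 values in the same relative order in both. Since dp[10][9] = 6, nothing longer is possible.

6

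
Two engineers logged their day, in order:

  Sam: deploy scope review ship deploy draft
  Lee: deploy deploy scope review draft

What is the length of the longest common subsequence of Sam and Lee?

Match deploy (Sam #1, Lee #2), then scope (Sam #2, Lee #3), then review (Sam #3, Lee #4), then draft (Sam #6, Lee #5) — 4 tasks in the same relative order in both. The LCS DP gives dp[6][5] = 4, so this is optimal.

4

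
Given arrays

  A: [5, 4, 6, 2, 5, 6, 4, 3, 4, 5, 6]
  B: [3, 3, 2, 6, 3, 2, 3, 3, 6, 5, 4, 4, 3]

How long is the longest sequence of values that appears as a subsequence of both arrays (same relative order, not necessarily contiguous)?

5

Match 6 at A[3]=B[4], 2 at A[4]=B[6], 5 at A[5]=B[10], 4 at A[7]=B[12], 3 at A[8]=B[13] — 5 values in the same relative order in both. Since dp[11][13] = 5, nothing longer is possible.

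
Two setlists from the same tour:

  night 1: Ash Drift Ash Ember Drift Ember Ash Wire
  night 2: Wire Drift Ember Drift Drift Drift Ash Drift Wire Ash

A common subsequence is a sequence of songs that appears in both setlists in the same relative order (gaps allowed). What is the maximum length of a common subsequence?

5

One common subsequence of length 5: Drift [2,2], Ember [4,3], Drift [5,6], Ash [7,7], Wire [8,9]. dp[8][10] = 5 confirms this is the maximum.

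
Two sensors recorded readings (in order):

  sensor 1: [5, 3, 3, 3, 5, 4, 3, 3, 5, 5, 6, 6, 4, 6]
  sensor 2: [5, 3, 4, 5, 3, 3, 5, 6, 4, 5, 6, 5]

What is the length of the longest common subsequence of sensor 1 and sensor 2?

9

Pick 5 (sensor 1 #1, sensor 2 #1), 3 (sensor 1 #2, sensor 2 #2), 5 (sensor 1 #5, sensor 2 #4), 3 (sensor 1 #7, sensor 2 #5), 3 (sensor 1 #8, sensor 2 #6), 5 (sensor 1 #10, sensor 2 #7), 6 (sensor 1 #12, sensor 2 #8), 4 (sensor 1 #13, sensor 2 #9), 6 (sensor 1 #14, sensor 2 #11); all 9 values appear in both, in order. dp[14][12] = 9 confirms this is the maximum.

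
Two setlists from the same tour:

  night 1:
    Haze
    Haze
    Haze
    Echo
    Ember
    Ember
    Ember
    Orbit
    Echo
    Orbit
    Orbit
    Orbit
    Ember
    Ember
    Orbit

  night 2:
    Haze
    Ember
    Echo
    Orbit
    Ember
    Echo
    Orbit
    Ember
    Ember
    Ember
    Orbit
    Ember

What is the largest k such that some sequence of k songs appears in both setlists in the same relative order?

Taking Haze [1,1], then Echo [4,3], then Ember [7,5], then Echo [9,6], then Orbit [10,7], then Ember [13,9], then Ember [14,10], then Orbit [15,11] gives a common subsequence of length 8. dp[15][12] = 8 confirms this is the maximum.

8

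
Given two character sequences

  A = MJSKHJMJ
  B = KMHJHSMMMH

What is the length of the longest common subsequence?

4

Pick M [1,2], J [2,4], S [3,6], H [5,10]; all 4 characters appear in both, in order. Since dp[8][10] = 4, nothing longer is possible.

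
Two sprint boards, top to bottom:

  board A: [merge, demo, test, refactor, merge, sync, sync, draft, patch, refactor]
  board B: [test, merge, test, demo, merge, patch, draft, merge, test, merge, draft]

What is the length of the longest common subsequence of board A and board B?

5

One common subsequence of length 5: merge at board A[1]=board B[2], then demo at board A[2]=board B[4], then test at board A[3]=board B[9], then merge at board A[5]=board B[10], then draft at board A[8]=board B[11]. The LCS DP gives dp[10][11] = 5, so this is optimal.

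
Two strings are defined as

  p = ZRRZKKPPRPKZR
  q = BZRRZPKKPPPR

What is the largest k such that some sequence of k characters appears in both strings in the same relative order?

Pick Z [1,2] → R [2,3] → R [3,4] → Z [4,5] → K [5,7] → K [6,8] → P [7,9] → P [8,10] → P [10,11] → R [13,12]; all 10 characters appear in both, in order. The LCS DP gives dp[13][12] = 10, so this is optimal.

10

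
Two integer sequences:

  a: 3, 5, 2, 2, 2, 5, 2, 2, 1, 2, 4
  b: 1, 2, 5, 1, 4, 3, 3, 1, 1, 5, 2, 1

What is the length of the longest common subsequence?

4

Let dp[i][j] be the LCS length of the first i values of a and the first j values of b. dp[i][j] = dp[i-1][j-1]+1 when the i-th and j-th values match, else max(dp[i-1][j], dp[i][j-1]).
    ·  1  2  5  1  4  3  3  1  1  5  2  1
 ·  0  0  0  0  0  0  0  0  0  0  0  0  0
 3  0  0  0  0  0  0  1  1  1  1  1  1  1
 5  0  0  0  1  1  1  1  1  1  1  2  2  2
 2  0  0  1  1  1  1  1  1  1  1  2  3  3
 2  0  0  1  1  1  1  1  1  1  1  2  3  3
 2  0  0  1  1  1  1  1  1  1  1  2  3  3
 5  0  0  1  2  2  2  2  2  2  2  2  3  3
 2  0  0  1  2  2  2  2  2  2  2  2  3  3
 2  0  0  1  2  2  2  2  2  2  2  2  3  3
 1  0  1  1  2  3  3  3  3  3  3  3  3  4
 2  0  1  2  2  3  3  3  3  3  3  3  4  4
 4  0  1  2  2  3  4  4  4  4  4  4  4  4
dp[11][12] = 4. One LCS (by backtracking along matches): 3, 5, 2, 1.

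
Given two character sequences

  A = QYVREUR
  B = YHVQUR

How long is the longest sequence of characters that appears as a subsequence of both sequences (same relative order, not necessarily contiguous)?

4

Let dp[i][j] be the LCS length of the first i characters of A and the first j characters of B. dp[i][j] = dp[i-1][j-1]+1 when the i-th and j-th characters match, else max(dp[i-1][j], dp[i][j-1]).
    ·  Y  H  V  Q  U  R
 ·  0  0  0  0  0  0  0
 Q  0  0  0  0  1  1  1
 Y  0  1  1  1  1  1  1
 V  0  1  1  2  2  2  2
 R  0  1  1  2  2  2  3
 E  0  1  1  2  2  2  3
 U  0  1  1  2  2  3  3
 R  0  1  1  2  2  3  4
dp[7][6] = 4. One LCS (by backtracking along matches): YVUR.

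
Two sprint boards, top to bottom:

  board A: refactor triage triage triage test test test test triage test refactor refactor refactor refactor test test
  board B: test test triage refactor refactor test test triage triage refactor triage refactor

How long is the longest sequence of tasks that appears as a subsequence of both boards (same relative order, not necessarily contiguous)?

7

Match test at board A[5]=board B[1] → test at board A[6]=board B[2] → test at board A[7]=board B[6] → test at board A[8]=board B[7] → triage at board A[9]=board B[9] → refactor at board A[11]=board B[10] → refactor at board A[14]=board B[12] — 7 tasks in the same relative order in both, and the DP table's final entry dp[16][12] is also 7, so no common subsequence is longer.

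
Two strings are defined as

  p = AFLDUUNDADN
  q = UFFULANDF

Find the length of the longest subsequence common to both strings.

Let dp[i][j] be the LCS length of the first i characters of p and the first j characters of q. dp[i][j] = dp[i-1][j-1]+1 when the i-th and j-th characters match, else max(dp[i-1][j], dp[i][j-1]).
    ·  U  F  F  U  L  A  N  D  F
 ·  0  0  0  0  0  0  0  0  0  0
 A  0  0  0  0  0  0  1  1  1  1
 F  0  0  1  1  1  1  1  1  1  2
 L  0  0  1  1  1  2  2  2  2  2
 D  0  0  1  1  1  2  2  2  3  3
 U  0  1  1  1  2  2  2  2  3  3
 U  0  1  1  1  2  2  2  2  3  3
 N  0  1  1  1  2  2  2  3  3  3
 D  0  1  1  1  2  2  2  3  4  4
 A  0  1  1  1  2  2  3  3  4  4
 D  0  1  1  1  2  2  3  3  4  4
 N  0  1  1  1  2  2  3  4  4  4
dp[11][9] = 4. One LCS (by backtracking along matches): FLND.

4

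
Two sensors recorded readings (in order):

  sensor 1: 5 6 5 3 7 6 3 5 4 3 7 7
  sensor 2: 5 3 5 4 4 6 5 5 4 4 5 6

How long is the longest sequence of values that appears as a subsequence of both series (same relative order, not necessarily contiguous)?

5

Taking 5 (sensor 1 #1, sensor 2 #3), 6 (sensor 1 #2, sensor 2 #6), 5 (sensor 1 #3, sensor 2 #7), 5 (sensor 1 #8, sensor 2 #8), 4 (sensor 1 #9, sensor 2 #10) gives a common subsequence of length 5, and the DP table's final entry dp[12][12] is also 5, so no common subsequence is longer.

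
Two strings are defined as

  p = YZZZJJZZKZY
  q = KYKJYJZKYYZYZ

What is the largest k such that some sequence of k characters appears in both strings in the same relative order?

7

Let dp[i][j] be the LCS length of the first i characters of p and the first j characters of q. dp[i][j] = dp[i-1][j-1]+1 when the i-th and j-th characters match, else max(dp[i-1][j], dp[i][j-1]).
    ·  K  Y  K  J  Y  J  Z  K  Y  Y  Z  Y  Z
 ·  0  0  0  0  0  0  0  0  0  0  0  0  0  0
 Y  0  0  1  1  1  1  1  1  1  1  1  1  1  1
 Z  0  0  1  1  1  1  1  2  2  2  2  2  2  2
 Z  0  0  1  1  1  1  1  2  2  2  2  3  3  3
 Z  0  0  1  1  1  1  1  2  2  2  2  3  3  4
 J  0  0  1  1  2  2  2  2  2  2  2  3  3  4
 J  0  0  1  1  2  2  3  3  3  3  3  3  3  4
 Z  0  0  1  1  2  2  3  4  4  4  4  4  4  4
 Z  0  0  1  1  2  2  3  4  4  4  4  5  5  5
 K  0  1  1  2  2  2  3  4  5  5  5  5  5  5
 Z  0  1  1  2  2  2  3  4  5  5  5  6  6  6
 Y  0  1  2  2  2  3  3  4  5  6  6  6  7  7
dp[11][13] = 7. One LCS (by backtracking along matches): YJJZKZY.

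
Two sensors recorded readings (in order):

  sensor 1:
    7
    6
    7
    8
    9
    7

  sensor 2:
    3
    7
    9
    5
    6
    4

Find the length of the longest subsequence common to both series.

Match 7 [1,2] → 6 [2,5] — 2 values in the same relative order in both. dp[6][6] = 2 confirms this is the maximum.

2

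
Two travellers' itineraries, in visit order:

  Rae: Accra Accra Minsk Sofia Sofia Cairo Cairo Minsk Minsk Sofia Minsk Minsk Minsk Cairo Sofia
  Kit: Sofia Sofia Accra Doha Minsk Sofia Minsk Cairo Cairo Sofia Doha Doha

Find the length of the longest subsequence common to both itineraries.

7

Taking Sofia at Rae[4]=Kit[1], then Sofia at Rae[5]=Kit[2], then Minsk at Rae[9]=Kit[5], then Sofia at Rae[10]=Kit[6], then Minsk at Rae[11]=Kit[7], then Cairo at Rae[14]=Kit[9], then Sofia at Rae[15]=Kit[10] gives a common subsequence of length 7. Since dp[15][12] = 7, nothing longer is possible.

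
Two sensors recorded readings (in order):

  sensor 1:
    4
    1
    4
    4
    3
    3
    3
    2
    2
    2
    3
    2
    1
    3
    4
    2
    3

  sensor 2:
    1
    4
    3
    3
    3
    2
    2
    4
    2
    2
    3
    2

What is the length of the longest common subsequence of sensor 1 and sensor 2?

11

One common subsequence of length 11: 1 at sensor 1[2]=sensor 2[1], then 4 at sensor 1[4]=sensor 2[2], then 3 at sensor 1[5]=sensor 2[3], then 3 at sensor 1[6]=sensor 2[4], then 3 at sensor 1[7]=sensor 2[5], then 2 at sensor 1[8]=sensor 2[6], then 2 at sensor 1[9]=sensor 2[7], then 2 at sensor 1[10]=sensor 2[9], then 2 at sensor 1[12]=sensor 2[10], then 3 at sensor 1[14]=sensor 2[11], then 2 at sensor 1[16]=sensor 2[12], and the DP table's final entry dp[17][12] is also 11, so no common subsequence is longer.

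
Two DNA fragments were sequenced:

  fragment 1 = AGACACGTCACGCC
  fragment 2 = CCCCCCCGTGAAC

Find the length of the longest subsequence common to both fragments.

6

One common subsequence of length 6: C at fragment 1[4]=fragment 2[6], then C at fragment 1[6]=fragment 2[7], then G at fragment 1[7]=fragment 2[8], then T at fragment 1[8]=fragment 2[9], then A at fragment 1[10]=fragment 2[12], then C at fragment 1[14]=fragment 2[13]. The LCS DP gives dp[14][13] = 6, so this is optimal.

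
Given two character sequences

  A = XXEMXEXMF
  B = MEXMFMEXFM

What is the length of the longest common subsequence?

Match X (A #1, B #3), M (A #4, B #6), E (A #6, B #7), X (A #7, B #8), M (A #8, B #10) — 5 characters in the same relative order in both. The LCS DP gives dp[9][10] = 5, so this is optimal.

5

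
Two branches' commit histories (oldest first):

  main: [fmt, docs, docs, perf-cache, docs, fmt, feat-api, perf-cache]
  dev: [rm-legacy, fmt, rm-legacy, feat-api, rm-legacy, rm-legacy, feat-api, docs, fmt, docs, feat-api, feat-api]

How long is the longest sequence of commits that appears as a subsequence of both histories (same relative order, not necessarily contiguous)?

4

Pick fmt (main #1, dev #2), then docs (main #2, dev #8), then docs (main #3, dev #10), then feat-api (main #7, dev #12); all 4 commits appear in both, in order, and the DP table's final entry dp[8][12] is also 4, so no common subsequence is longer.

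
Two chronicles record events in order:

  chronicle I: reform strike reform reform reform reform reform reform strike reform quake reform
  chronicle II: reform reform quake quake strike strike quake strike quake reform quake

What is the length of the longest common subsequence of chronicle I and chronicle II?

One common subsequence of length 5: reform at chronicle I[1]=chronicle II[2], strike at chronicle I[2]=chronicle II[6], strike at chronicle I[9]=chronicle II[8], reform at chronicle I[10]=chronicle II[10], quake at chronicle I[11]=chronicle II[11]. dp[12][11] = 5 confirms this is the maximum.

5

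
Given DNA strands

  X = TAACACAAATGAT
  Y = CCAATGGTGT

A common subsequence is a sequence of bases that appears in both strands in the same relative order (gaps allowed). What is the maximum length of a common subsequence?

Pick C (X #4, Y #1), then C (X #6, Y #2), then A (X #7, Y #3), then A (X #8, Y #4), then T (X #10, Y #8), then G (X #11, Y #9), then T (X #13, Y #10); all 7 bases appear in both, in order. dp[13][10] = 7 confirms this is the maximum.

7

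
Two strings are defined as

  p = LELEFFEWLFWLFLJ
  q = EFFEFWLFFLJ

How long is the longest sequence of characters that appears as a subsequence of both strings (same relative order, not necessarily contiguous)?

One common subsequence of length 10: E (p #4, q #1) → F (p #5, q #2) → F (p #6, q #3) → E (p #7, q #4) → W (p #8, q #6) → L (p #9, q #7) → F (p #10, q #8) → F (p #13, q #9) → L (p #14, q #10) → J (p #15, q #11), and the DP table's final entry dp[15][11] is also 10, so no common subsequence is longer.

10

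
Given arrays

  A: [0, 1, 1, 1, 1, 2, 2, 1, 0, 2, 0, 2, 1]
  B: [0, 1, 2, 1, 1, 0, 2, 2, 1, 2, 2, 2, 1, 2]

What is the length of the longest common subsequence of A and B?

Pick 0 (A #1, B #1); then 1 (A #2, B #2); then 1 (A #3, B #4); then 1 (A #4, B #5); then 2 (A #6, B #7); then 2 (A #7, B #8); then 1 (A #8, B #9); then 2 (A #10, B #11); then 2 (A #12, B #12); then 1 (A #13, B #13); all 10 values appear in both, in order. dp[13][14] = 10 confirms this is the maximum.

10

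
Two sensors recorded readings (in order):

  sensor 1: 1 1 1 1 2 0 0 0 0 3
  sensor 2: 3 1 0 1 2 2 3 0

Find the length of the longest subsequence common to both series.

4

Let dp[i][j] be the LCS length of the first i values of sensor 1 and the first j values of sensor 2. dp[i][j] = dp[i-1][j-1]+1 when the i-th and j-th values match, else max(dp[i-1][j], dp[i][j-1]).
    ·  3  1  0  1  2  2  3  0
 ·  0  0  0  0  0  0  0  0  0
 1  0  0  1  1  1  1  1  1  1
 1  0  0  1  1  2  2  2  2  2
 1  0  0  1  1  2  2  2  2  2
 1  0  0  1  1  2  2  2  2  2
 2  0  0  1  1  2  3  3  3  3
 0  0  0  1  2  2  3  3  3  4
 0  0  0  1  2  2  3  3  3  4
 0  0  0  1  2  2  3  3  3  4
 0  0  0  1  2  2  3  3  3  4
 3  0  1  1  2  2  3  3  4  4
dp[10][8] = 4. One LCS (by backtracking along matches): 1, 1, 2, 0.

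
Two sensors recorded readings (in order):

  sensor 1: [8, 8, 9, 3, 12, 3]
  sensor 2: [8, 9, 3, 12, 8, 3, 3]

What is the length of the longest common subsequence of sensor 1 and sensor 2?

One common subsequence of length 5: 8 at sensor 1[2]=sensor 2[1], 9 at sensor 1[3]=sensor 2[2], 3 at sensor 1[4]=sensor 2[3], 12 at sensor 1[5]=sensor 2[4], 3 at sensor 1[6]=sensor 2[7], and the DP table's final entry dp[6][7] is also 5, so no common subsequence is longer.

5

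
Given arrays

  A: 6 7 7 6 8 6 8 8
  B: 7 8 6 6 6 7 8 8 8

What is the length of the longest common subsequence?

5

Taking 6 at A[1]=B[5], then 7 at A[3]=B[6], then 8 at A[5]=B[7], then 8 at A[7]=B[8], then 8 at A[8]=B[9] gives a common subsequence of length 5. dp[8][9] = 5 confirms this is the maximum.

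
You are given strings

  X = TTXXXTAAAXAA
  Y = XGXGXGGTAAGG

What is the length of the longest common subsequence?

Let dp[i][j] be the LCS length of the first i characters of X and the first j characters of Y. dp[i][j] = dp[i-1][j-1]+1 when the i-th and j-th characters match, else max(dp[i-1][j], dp[i][j-1]).
    ·  X  G  X  G  X  G  G  T  A  A  G  G
 ·  0  0  0  0  0  0  0  0  0  0  0  0  0
 T  0  0  0  0  0  0  0  0  1  1  1  1  1
 T  0  0  0  0  0  0  0  0  1  1  1  1  1
 X  0  1  1  1  1  1  1  1  1  1  1  1  1
 X  0  1  1  2  2  2  2  2  2  2  2  2  2
 X  0  1  1  2  2  3  3  3  3  3  3  3  3
 T  0  1  1  2  2  3  3  3  4  4  4  4  4
 A  0  1  1  2  2  3  3  3  4  5  5  5  5
 A  0  1  1  2  2  3  3  3  4  5  6  6  6
 A  0  1  1  2  2  3  3  3  4  5  6  6  6
 X  0  1  1  2  2  3  3  3  4  5  6  6  6
 A  0  1  1  2  2  3  3  3  4  5  6  6  6
 A  0  1  1  2  2  3  3  3  4  5  6  6  6
dp[12][12] = 6. One LCS (by backtracking along matches): XXXTAA.

6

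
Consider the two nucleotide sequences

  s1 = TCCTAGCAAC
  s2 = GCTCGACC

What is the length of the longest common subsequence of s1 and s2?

Pick T [1,3] → C [2,4] → A [5,6] → C [7,7] → C [10,8]; all 5 bases appear in both, in order. dp[10][8] = 5 confirms this is the maximum.

5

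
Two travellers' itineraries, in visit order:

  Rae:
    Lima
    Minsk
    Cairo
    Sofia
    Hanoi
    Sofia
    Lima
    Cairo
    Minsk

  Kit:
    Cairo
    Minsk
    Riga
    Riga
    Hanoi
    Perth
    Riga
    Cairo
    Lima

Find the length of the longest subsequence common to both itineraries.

3

Taking Minsk at Rae[2]=Kit[2]; then Cairo at Rae[3]=Kit[8]; then Lima at Rae[7]=Kit[9] gives a common subsequence of length 3. dp[9][9] = 3 confirms this is the maximum.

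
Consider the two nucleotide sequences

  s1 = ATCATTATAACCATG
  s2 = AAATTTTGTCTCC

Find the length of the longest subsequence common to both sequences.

7

Match A (s1 #1, s2 #3) → T (s1 #2, s2 #6) → T (s1 #5, s2 #7) → T (s1 #6, s2 #9) → T (s1 #8, s2 #11) → C (s1 #11, s2 #12) → C (s1 #12, s2 #13) — 7 bases in the same relative order in both, and the DP table's final entry dp[15][13] is also 7, so no common subsequence is longer.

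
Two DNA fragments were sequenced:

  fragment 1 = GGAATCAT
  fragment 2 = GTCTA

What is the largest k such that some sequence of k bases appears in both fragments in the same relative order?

4

One common subsequence of length 4: G at fragment 1[2]=fragment 2[1] → T at fragment 1[5]=fragment 2[2] → C at fragment 1[6]=fragment 2[3] → A at fragment 1[7]=fragment 2[5]. dp[8][5] = 4 confirms this is the maximum.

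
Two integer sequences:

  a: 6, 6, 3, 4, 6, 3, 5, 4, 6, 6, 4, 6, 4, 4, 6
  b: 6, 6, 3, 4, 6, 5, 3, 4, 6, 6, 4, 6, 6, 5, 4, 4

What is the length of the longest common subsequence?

One common subsequence of length 13: 6 at a[1]=b[1], then 6 at a[2]=b[2], then 3 at a[3]=b[3], then 4 at a[4]=b[4], then 6 at a[5]=b[5], then 3 at a[6]=b[7], then 4 at a[8]=b[8], then 6 at a[9]=b[9], then 6 at a[10]=b[10], then 4 at a[11]=b[11], then 6 at a[12]=b[13], then 4 at a[13]=b[15], then 4 at a[14]=b[16]. Since dp[15][16] = 13, nothing longer is possible.

13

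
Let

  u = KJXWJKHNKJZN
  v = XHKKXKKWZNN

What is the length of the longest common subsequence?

Pick K [1,4]; then X [3,5]; then K [6,6]; then K [9,7]; then Z [11,9]; then N [12,11]; all 6 characters appear in both, in order. Since dp[12][11] = 6, nothing longer is possible.

6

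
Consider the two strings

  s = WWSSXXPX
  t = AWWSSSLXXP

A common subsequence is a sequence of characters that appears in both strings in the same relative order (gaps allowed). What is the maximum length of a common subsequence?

7

Let dp[i][j] be the LCS length of the first i characters of s and the first j characters of t. dp[i][j] = dp[i-1][j-1]+1 when the i-th and j-th characters match, else max(dp[i-1][j], dp[i][j-1]).
    ·  A  W  W  S  S  S  L  X  X  P
 ·  0  0  0  0  0  0  0  0  0  0  0
 W  0  0  1  1  1  1  1  1  1  1  1
 W  0  0  1  2  2  2  2  2  2  2  2
 S  0  0  1  2  3  3  3  3  3  3  3
 S  0  0  1  2  3  4  4  4  4  4  4
 X  0  0  1  2  3  4  4  4  5  5  5
 X  0  0  1  2  3  4  4  4  5  6  6
 P  0  0  1  2  3  4  4  4  5  6  7
 X  0  0  1  2  3  4  4  4  5  6  7
dp[8][10] = 7. One LCS (by backtracking along matches): WWSSXXP.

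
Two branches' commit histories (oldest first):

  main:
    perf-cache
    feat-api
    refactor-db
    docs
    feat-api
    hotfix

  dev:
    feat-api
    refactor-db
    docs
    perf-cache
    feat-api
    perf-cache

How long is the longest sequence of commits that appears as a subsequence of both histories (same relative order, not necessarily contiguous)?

Match feat-api (main #2, dev #1), refactor-db (main #3, dev #2), docs (main #4, dev #3), feat-api (main #5, dev #5) — 4 commits in the same relative order in both. Since dp[6][6] = 4, nothing longer is possible.

4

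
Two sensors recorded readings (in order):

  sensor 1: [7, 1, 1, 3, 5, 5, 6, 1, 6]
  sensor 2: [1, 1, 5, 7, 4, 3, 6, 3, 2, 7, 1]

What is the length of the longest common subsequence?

One common subsequence of length 5: 1 (sensor 1 #2, sensor 2 #1) → 1 (sensor 1 #3, sensor 2 #2) → 3 (sensor 1 #4, sensor 2 #6) → 6 (sensor 1 #7, sensor 2 #7) → 1 (sensor 1 #8, sensor 2 #11). The LCS DP gives dp[9][11] = 5, so this is optimal.

5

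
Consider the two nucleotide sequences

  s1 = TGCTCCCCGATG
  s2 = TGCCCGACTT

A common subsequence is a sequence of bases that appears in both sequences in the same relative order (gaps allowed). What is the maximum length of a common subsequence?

Let dp[i][j] be the LCS length of the first i bases of s1 and the first j bases of s2. dp[i][j] = dp[i-1][j-1]+1 when the i-th and j-th bases match, else max(dp[i-1][j], dp[i][j-1]).
    ·  T  G  C  C  C  G  A  C  T  T
 ·  0  0  0  0  0  0  0  0  0  0  0
 T  0  1  1  1  1  1  1  1  1  1  1
 G  0  1  2  2  2  2  2  2  2  2  2
 C  0  1  2  3  3  3  3  3  3  3  3
 T  0  1  2  3  3  3  3  3  3  4  4
 C  0  1  2  3  4  4  4  4  4  4  4
 C  0  1  2  3  4  5  5  5  5  5  5
 C  0  1  2  3  4  5  5  5  6  6  6
 C  0  1  2  3  4  5  5  5  6  6  6
 G  0  1  2  3  4  5  6  6  6  6  6
 A  0  1  2  3  4  5  6  7  7  7  7
 T  0  1  2  3  4  5  6  7  7  8  8
 G  0  1  2  3  4  5  6  7  7  8  8
dp[12][10] = 8. One LCS (by backtracking along matches): TGCCCGAT.

8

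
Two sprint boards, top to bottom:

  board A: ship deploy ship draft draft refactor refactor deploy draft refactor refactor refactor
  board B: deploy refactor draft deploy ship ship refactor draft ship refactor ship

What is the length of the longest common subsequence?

Taking ship [1,5], ship [3,6], refactor [7,7], draft [9,8], refactor [10,10] gives a common subsequence of length 5. dp[12][11] = 5 confirms this is the maximum.

5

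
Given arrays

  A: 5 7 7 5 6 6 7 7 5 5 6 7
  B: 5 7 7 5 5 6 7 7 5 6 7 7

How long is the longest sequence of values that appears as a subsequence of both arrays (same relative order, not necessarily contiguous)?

Taking 5 (A #1, B #1); then 7 (A #2, B #2); then 7 (A #3, B #3); then 5 (A #4, B #5); then 6 (A #6, B #6); then 7 (A #7, B #7); then 7 (A #8, B #8); then 5 (A #10, B #9); then 6 (A #11, B #10); then 7 (A #12, B #12) gives a common subsequence of length 10, and the DP table's final entry dp[12][12] is also 10, so no common subsequence is longer.

10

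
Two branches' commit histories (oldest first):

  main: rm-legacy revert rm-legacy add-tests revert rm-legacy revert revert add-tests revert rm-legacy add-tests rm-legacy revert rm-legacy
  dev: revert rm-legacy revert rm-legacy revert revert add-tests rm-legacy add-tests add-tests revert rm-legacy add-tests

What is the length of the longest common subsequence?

11

Taking revert [2,1], rm-legacy [3,2], revert [5,3], rm-legacy [6,4], revert [7,5], revert [8,6], add-tests [9,7], rm-legacy [11,8], add-tests [12,10], revert [14,11], rm-legacy [15,12] gives a common subsequence of length 11. The LCS DP gives dp[15][13] = 11, so this is optimal.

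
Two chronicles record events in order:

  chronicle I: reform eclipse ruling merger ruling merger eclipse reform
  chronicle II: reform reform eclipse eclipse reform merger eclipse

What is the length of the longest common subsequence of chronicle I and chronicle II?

One common subsequence of length 4: reform [1,2], then eclipse [2,4], then merger [6,6], then eclipse [7,7]. dp[8][7] = 4 confirms this is the maximum.

4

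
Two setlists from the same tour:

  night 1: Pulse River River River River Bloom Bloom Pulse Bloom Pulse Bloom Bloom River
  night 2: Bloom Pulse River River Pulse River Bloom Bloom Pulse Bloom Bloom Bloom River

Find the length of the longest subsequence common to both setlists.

Taking Pulse (night 1 #1, night 2 #2), then River (night 1 #2, night 2 #3), then River (night 1 #3, night 2 #4), then River (night 1 #5, night 2 #6), then Bloom (night 1 #6, night 2 #7), then Bloom (night 1 #7, night 2 #8), then Pulse (night 1 #8, night 2 #9), then Bloom (night 1 #9, night 2 #10), then Bloom (night 1 #11, night 2 #11), then Bloom (night 1 #12, night 2 #12), then River (night 1 #13, night 2 #13) gives a common subsequence of length 11. Since dp[13][13] = 11, nothing longer is possible.

11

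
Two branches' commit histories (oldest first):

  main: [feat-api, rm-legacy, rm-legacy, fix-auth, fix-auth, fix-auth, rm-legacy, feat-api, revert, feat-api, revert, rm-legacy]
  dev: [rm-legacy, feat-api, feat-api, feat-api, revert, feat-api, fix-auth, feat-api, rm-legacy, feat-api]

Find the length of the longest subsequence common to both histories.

Taking feat-api [1,3] → feat-api [8,4] → revert [9,5] → feat-api [10,8] → rm-legacy [12,9] gives a common subsequence of length 5. The LCS DP gives dp[12][10] = 5, so this is optimal.

5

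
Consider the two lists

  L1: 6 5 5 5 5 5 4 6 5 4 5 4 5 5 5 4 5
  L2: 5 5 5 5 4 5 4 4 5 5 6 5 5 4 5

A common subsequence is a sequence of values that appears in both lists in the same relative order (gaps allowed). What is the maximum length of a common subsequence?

One common subsequence of length 13: 5 at L1[2]=L2[1]; then 5 at L1[3]=L2[2]; then 5 at L1[4]=L2[3]; then 5 at L1[5]=L2[4]; then 5 at L1[6]=L2[6]; then 4 at L1[7]=L2[7]; then 4 at L1[10]=L2[8]; then 5 at L1[11]=L2[9]; then 5 at L1[13]=L2[10]; then 5 at L1[14]=L2[12]; then 5 at L1[15]=L2[13]; then 4 at L1[16]=L2[14]; then 5 at L1[17]=L2[15], and the DP table's final entry dp[17][15] is also 13, so no common subsequence is longer.

13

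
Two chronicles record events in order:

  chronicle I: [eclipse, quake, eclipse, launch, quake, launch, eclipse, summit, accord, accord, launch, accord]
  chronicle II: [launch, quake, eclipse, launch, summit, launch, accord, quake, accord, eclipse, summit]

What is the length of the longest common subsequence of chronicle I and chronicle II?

One common subsequence of length 6: quake [2,2], then eclipse [3,3], then launch [4,6], then quake [5,8], then eclipse [7,10], then summit [8,11]. The LCS DP gives dp[12][11] = 6, so this is optimal.

6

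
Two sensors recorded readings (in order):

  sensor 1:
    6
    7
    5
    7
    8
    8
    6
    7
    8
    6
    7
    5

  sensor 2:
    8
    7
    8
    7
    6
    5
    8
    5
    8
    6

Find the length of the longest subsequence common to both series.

5

Let dp[i][j] be the LCS length of the first i values of sensor 1 and the first j values of sensor 2. dp[i][j] = dp[i-1][j-1]+1 when the i-th and j-th values match, else max(dp[i-1][j], dp[i][j-1]).
    ·  8  7  8  7  6  5  8  5  8  6
 ·  0  0  0  0  0  0  0  0  0  0  0
 6  0  0  0  0  0  1  1  1  1  1  1
 7  0  0  1  1  1  1  1  1  1  1  1
 5  0  0  1  1  1  1  2  2  2  2  2
 7  0  0  1  1  2  2  2  2  2  2  2
 8  0  1  1  2  2  2  2  3  3  3  3
 8  0  1  1  2  2  2  2  3  3  4  4
 6  0  1  1  2  2  3  3  3  3  4  5
 7  0  1  2  2  3  3  3  3  3  4  5
 8  0  1  2  3  3  3  3  4  4  4  5
 6  0  1  2  3  3  4  4  4  4  4  5
 7  0  1  2  3  4  4  4  4  4  4  5
 5  0  1  2  3  4  4  5  5  5  5  5
dp[12][10] = 5. One LCS (by backtracking along matches): 6, 5, 8, 8, 6.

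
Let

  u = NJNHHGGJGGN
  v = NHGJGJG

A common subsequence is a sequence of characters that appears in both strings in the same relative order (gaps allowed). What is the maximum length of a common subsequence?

6

Let dp[i][j] be the LCS length of the first i characters of u and the first j characters of v. dp[i][j] = dp[i-1][j-1]+1 when the i-th and j-th characters match, else max(dp[i-1][j], dp[i][j-1]).
    ·  N  H  G  J  G  J  G
 ·  0  0  0  0  0  0  0  0
 N  0  1  1  1  1  1  1  1
 J  0  1  1  1  2  2  2  2
 N  0  1  1  1  2  2  2  2
 H  0  1  2  2  2  2  2  2
 H  0  1  2  2  2  2  2  2
 G  0  1  2  3  3  3  3  3
 G  0  1  2  3  3  4  4  4
 J  0  1  2  3  4  4  5  5
 G  0  1  2  3  4  5  5  6
 G  0  1  2  3  4  5  5  6
 N  0  1  2  3  4  5  5  6
dp[11][7] = 6. One LCS (by backtracking along matches): NHGGJG.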